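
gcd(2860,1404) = 52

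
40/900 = 2/45 = 0.04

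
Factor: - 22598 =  - 2^1*11299^1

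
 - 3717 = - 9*413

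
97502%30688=5438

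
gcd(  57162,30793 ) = 7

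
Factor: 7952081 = 7952081^1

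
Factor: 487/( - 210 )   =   - 2^( - 1)*3^( - 1)*5^( - 1)*7^( - 1 )*487^1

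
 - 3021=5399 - 8420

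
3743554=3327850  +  415704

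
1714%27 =13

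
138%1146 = 138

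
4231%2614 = 1617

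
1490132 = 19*78428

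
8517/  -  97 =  - 88+19/97 = - 87.80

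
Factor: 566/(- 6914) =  - 283^1*3457^(-1) = - 283/3457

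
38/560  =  19/280= 0.07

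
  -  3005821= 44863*( - 67)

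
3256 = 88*37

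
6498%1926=720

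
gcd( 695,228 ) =1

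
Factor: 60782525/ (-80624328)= - 2^( - 3 )*3^( - 1)*5^2 * 2431301^1*3359347^( - 1)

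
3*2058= 6174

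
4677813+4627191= 9305004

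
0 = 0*58975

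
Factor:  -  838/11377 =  - 2^1*31^(  -  1)*367^( - 1) * 419^1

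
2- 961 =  - 959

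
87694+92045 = 179739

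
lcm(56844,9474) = 56844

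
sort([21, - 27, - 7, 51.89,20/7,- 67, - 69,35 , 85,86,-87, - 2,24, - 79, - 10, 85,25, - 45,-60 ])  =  [ - 87, -79,-69,  -  67, - 60, -45, - 27,-10, - 7, - 2,20/7,21, 24,25 , 35 , 51.89, 85,85,86]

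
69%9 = 6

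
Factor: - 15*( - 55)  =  825 =3^1*5^2*11^1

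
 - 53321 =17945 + - 71266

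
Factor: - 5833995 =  - 3^1 * 5^1*388933^1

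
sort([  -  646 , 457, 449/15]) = [ - 646,449/15 , 457]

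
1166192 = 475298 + 690894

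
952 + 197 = 1149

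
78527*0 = 0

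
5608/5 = 1121 + 3/5= 1121.60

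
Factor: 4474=2^1*2237^1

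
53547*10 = 535470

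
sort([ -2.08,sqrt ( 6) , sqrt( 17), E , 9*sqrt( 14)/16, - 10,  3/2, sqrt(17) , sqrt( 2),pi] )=[ -10, -2.08, sqrt (2 ), 3/2, 9*sqrt(14)/16, sqrt( 6),  E, pi, sqrt( 17 ), sqrt( 17) ] 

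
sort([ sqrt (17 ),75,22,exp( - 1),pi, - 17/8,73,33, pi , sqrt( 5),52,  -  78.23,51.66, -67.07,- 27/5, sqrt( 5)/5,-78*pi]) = [ - 78*pi, - 78.23,-67.07, - 27/5, - 17/8,exp( -1 ),sqrt( 5) /5 , sqrt (5),pi,  pi,sqrt( 17),22,33 , 51.66,52, 73,75 ]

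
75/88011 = 25/29337 = 0.00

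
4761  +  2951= 7712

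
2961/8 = 370 + 1/8 = 370.12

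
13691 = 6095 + 7596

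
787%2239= 787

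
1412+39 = 1451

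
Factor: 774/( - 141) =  - 258/47 = - 2^1*3^1 *43^1*47^( - 1)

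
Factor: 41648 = 2^4*19^1 * 137^1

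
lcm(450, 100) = 900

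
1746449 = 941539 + 804910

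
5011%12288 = 5011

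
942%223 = 50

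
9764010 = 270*36163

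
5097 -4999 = 98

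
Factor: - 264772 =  - 2^2 * 37^1*1789^1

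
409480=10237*40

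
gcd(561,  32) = 1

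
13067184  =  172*75972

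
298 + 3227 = 3525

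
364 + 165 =529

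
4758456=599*7944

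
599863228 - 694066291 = - 94203063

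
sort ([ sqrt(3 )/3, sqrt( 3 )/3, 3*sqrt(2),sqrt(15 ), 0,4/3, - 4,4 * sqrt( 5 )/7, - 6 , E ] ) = [ - 6, - 4, 0,  sqrt(3 ) /3 , sqrt(3 )/3, 4*sqrt(5) /7 , 4/3,E, sqrt( 15),  3*sqrt(2)]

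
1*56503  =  56503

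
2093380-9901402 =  -7808022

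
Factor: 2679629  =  29^1*92401^1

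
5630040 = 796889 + 4833151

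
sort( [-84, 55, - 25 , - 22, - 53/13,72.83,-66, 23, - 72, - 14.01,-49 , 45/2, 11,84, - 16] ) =[ - 84,-72, - 66,-49, - 25, - 22, - 16, - 14.01, - 53/13, 11, 45/2, 23, 55, 72.83,84]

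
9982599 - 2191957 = 7790642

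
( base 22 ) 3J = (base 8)125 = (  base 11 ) 78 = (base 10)85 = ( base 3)10011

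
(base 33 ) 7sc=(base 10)8559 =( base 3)102202000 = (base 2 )10000101101111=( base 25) dh9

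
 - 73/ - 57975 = 73/57975 = 0.00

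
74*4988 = 369112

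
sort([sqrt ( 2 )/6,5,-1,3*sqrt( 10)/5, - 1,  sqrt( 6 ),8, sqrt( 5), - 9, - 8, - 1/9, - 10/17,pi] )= [ - 9 ,- 8, - 1, - 1, - 10/17,- 1/9,sqrt( 2)/6,3*sqrt(10)/5, sqrt(5),sqrt( 6),pi,5,8 ] 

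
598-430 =168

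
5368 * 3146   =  16887728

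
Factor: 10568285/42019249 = 5^1*7^1*13^1*23227^1*42019249^ (-1) 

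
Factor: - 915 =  - 3^1*5^1*61^1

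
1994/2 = 997  =  997.00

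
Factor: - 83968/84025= - 2^11*5^( - 2)*41^1*3361^( - 1)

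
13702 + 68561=82263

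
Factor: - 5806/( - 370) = 5^( - 1)*37^( - 1)*2903^1 = 2903/185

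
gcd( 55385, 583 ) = 583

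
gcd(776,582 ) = 194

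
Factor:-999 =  - 3^3*37^1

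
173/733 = 173/733 = 0.24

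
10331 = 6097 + 4234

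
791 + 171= 962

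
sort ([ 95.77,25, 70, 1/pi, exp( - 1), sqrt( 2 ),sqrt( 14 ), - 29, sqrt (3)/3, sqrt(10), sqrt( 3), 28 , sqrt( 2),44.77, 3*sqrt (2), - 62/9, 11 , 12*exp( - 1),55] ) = [ - 29, - 62/9, 1/pi, exp(  -  1),  sqrt( 3)/3, sqrt( 2),sqrt( 2 ), sqrt( 3), sqrt(10), sqrt( 14), 3*sqrt( 2) , 12*exp( - 1),  11, 25, 28,44.77,55, 70, 95.77 ]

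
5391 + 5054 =10445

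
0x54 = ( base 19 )48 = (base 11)77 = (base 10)84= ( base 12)70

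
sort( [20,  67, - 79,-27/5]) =[-79, - 27/5,  20, 67]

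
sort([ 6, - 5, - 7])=[ - 7, - 5  ,  6 ] 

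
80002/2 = 40001 = 40001.00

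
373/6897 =373/6897 = 0.05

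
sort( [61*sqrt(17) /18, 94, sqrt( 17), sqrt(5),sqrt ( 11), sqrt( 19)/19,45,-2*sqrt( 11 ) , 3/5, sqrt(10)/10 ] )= [  -  2*sqrt(11), sqrt(19 ) /19, sqrt(10 ) /10, 3/5, sqrt( 5), sqrt ( 11),sqrt (17), 61*sqrt( 17)/18,45 , 94 ] 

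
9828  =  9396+432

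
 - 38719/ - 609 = 63 + 352/609 = 63.58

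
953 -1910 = -957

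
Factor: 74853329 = 17^1*523^1*8419^1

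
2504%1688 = 816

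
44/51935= 44/51935 = 0.00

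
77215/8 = 9651 + 7/8=   9651.88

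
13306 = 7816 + 5490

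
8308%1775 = 1208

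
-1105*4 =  - 4420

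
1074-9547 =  - 8473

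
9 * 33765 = 303885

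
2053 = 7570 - 5517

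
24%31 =24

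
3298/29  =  3298/29= 113.72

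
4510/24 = 2255/12  =  187.92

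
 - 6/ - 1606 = 3/803 = 0.00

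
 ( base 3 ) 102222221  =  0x222a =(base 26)COA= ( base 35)74V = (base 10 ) 8746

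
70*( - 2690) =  - 188300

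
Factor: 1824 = 2^5*3^1 * 19^1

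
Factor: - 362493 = -3^2*40277^1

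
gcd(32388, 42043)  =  1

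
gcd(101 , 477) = 1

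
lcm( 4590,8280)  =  422280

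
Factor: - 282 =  - 2^1*3^1 *47^1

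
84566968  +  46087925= 130654893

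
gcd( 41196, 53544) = 12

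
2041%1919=122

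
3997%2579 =1418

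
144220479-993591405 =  - 849370926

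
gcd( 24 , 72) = 24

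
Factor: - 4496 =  - 2^4*281^1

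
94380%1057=307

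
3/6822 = 1/2274 = 0.00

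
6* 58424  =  350544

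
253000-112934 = 140066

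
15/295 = 3/59 = 0.05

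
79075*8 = 632600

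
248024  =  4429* 56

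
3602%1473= 656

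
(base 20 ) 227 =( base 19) 26B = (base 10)847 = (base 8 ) 1517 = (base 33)pm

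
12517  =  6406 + 6111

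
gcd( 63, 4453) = 1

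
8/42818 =4/21409 = 0.00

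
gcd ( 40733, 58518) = 1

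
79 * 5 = 395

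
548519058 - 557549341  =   - 9030283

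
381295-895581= -514286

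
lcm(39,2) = 78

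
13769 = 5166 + 8603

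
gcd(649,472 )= 59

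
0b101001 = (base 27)1E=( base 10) 41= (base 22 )1J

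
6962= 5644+1318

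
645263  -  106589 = 538674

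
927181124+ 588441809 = 1515622933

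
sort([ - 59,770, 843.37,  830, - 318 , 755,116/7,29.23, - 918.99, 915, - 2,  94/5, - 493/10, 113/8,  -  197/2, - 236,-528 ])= [ - 918.99,-528,  -  318, - 236, - 197/2, - 59 , - 493/10, - 2,113/8,116/7,94/5,29.23,755 , 770, 830,843.37,915]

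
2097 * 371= 777987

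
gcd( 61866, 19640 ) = 982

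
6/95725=6/95725 = 0.00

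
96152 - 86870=9282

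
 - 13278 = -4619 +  - 8659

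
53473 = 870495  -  817022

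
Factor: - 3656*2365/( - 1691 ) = 2^3*5^1*11^1*19^( - 1) * 43^1 * 89^( - 1)*457^1= 8646440/1691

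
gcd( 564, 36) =12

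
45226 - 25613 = 19613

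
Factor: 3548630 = 2^1*5^1*19^2*983^1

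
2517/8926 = 2517/8926 = 0.28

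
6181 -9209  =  -3028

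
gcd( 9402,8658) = 6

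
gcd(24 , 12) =12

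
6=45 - 39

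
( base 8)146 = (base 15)6c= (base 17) 60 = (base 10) 102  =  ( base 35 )2W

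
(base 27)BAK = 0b10000001110101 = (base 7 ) 33140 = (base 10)8309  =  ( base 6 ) 102245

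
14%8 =6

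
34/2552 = 17/1276=0.01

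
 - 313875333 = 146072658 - 459947991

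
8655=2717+5938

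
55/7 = 55/7  =  7.86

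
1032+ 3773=4805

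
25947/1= 25947 = 25947.00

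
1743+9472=11215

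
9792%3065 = 597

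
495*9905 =4902975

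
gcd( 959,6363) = 7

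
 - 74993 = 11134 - 86127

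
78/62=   1 + 8/31 = 1.26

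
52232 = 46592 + 5640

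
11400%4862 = 1676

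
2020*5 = 10100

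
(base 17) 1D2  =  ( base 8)1000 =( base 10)512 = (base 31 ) GG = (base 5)4022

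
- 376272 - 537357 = -913629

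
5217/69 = 1739/23  =  75.61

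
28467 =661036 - 632569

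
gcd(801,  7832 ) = 89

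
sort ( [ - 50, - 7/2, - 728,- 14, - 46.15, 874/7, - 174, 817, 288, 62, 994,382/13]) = [ - 728, - 174, - 50, - 46.15, - 14, - 7/2, 382/13,62,874/7,288 , 817, 994 ]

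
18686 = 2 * 9343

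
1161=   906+255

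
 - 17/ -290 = 17/290 = 0.06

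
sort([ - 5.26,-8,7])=[ - 8, - 5.26,7] 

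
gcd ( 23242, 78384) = 2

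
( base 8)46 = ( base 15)28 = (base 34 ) 14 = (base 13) 2c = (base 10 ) 38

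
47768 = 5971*8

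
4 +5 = 9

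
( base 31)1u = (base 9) 67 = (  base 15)41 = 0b111101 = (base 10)61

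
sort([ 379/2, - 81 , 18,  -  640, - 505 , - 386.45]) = [ - 640, - 505,- 386.45, - 81, 18 , 379/2 ]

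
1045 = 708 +337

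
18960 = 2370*8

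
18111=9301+8810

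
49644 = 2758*18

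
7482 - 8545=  - 1063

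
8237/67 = 122 + 63/67 = 122.94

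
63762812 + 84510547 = 148273359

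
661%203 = 52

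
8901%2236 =2193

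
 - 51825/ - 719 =72 + 57/719 = 72.08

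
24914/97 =256+82/97 = 256.85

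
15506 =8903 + 6603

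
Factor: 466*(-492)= -2^3*3^1*41^1*233^1 = -229272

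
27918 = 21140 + 6778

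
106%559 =106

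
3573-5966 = -2393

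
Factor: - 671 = -11^1*61^1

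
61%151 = 61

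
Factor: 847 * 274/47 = 232078/47 = 2^1*7^1 * 11^2 * 47^( - 1)*137^1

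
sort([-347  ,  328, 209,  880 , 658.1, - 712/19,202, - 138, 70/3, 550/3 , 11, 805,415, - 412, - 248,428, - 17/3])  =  [ - 412,-347, - 248,-138, - 712/19, - 17/3 , 11,70/3 , 550/3,202, 209,328,415,428 , 658.1,805,  880]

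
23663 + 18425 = 42088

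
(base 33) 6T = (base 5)1402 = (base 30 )7H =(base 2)11100011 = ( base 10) 227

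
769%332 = 105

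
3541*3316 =11741956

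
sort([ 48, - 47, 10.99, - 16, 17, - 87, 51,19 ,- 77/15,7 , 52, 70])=[ - 87, - 47,-16, - 77/15  ,  7, 10.99, 17,19, 48 , 51,  52,70] 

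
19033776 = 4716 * 4036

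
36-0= 36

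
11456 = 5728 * 2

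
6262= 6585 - 323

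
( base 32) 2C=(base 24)34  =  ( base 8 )114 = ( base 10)76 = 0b1001100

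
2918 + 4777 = 7695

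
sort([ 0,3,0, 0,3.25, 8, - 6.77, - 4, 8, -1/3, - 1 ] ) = [ - 6.77, - 4, - 1, - 1/3,0,0, 0, 3,3.25,8, 8]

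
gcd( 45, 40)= 5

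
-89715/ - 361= 89715/361 = 248.52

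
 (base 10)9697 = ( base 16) 25E1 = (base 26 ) E8P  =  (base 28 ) ca9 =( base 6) 112521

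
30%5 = 0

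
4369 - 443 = 3926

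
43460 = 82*530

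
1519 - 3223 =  - 1704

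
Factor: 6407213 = 113^1*56701^1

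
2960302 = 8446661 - 5486359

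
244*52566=12826104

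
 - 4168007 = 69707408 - 73875415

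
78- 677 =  - 599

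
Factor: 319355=5^1 * 23^1*2777^1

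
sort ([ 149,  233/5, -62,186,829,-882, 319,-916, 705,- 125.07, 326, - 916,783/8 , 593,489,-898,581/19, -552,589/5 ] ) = [ - 916,-916, - 898,-882,-552, - 125.07, - 62,  581/19,233/5,783/8 , 589/5,149,  186,  319, 326 , 489,593 , 705, 829 ] 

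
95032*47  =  4466504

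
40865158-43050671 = -2185513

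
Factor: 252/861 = 12/41  =  2^2*3^1*41^(-1 )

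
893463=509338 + 384125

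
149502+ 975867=1125369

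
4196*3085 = 12944660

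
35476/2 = 17738 = 17738.00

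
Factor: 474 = 2^1*3^1*79^1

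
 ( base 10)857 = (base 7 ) 2333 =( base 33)PW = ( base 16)359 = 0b1101011001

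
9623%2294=447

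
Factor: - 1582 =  - 2^1*7^1*113^1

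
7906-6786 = 1120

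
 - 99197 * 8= - 793576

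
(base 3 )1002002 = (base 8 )1421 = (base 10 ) 785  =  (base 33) NQ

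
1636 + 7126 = 8762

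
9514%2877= 883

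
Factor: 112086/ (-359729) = -234/751= - 2^1*3^2*13^1*751^( - 1) 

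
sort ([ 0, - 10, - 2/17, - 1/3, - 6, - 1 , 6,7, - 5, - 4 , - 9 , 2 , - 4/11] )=[ - 10, - 9,-6, - 5, - 4,-1, - 4/11 ,  -  1/3, - 2/17,0, 2,6,7]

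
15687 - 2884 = 12803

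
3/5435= 3/5435 = 0.00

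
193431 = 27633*7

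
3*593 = 1779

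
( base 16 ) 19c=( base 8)634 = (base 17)174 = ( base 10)412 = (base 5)3122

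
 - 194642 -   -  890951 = 696309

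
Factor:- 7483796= - 2^2*19^1*59^1*1669^1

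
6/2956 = 3/1478 = 0.00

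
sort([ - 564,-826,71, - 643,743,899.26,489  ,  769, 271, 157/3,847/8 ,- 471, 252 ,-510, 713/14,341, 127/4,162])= [ - 826, - 643,- 564, - 510, - 471,127/4,713/14, 157/3, 71,847/8, 162,252, 271,341,489,743,769,899.26]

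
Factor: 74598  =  2^1*3^1 * 12433^1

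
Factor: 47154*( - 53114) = -2504537556=   - 2^2*3^1* 29^1*271^1*26557^1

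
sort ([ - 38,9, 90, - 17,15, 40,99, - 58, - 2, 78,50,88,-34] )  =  [ - 58, - 38, - 34,  -  17,- 2, 9, 15, 40 , 50, 78 , 88, 90,99]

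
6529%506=457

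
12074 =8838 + 3236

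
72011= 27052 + 44959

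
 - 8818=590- 9408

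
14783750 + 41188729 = 55972479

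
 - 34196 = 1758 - 35954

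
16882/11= 16882/11 = 1534.73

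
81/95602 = 81/95602 = 0.00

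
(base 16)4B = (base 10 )75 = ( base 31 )2D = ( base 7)135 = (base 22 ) 39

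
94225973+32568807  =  126794780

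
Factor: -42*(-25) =1050  =  2^1*3^1 * 5^2*7^1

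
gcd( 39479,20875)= 1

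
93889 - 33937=59952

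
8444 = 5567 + 2877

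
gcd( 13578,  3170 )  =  2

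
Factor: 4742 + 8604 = 2^1*6673^1 = 13346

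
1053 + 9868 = 10921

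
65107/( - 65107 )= - 1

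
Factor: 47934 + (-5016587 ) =-67^1*74159^1 = - 4968653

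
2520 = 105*24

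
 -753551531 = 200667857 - 954219388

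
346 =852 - 506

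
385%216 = 169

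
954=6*159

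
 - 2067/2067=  - 1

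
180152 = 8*22519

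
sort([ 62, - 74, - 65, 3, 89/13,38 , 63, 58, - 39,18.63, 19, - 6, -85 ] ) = [-85, - 74, - 65, - 39, - 6, 3, 89/13,  18.63, 19, 38, 58,62, 63 ] 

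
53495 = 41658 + 11837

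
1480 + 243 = 1723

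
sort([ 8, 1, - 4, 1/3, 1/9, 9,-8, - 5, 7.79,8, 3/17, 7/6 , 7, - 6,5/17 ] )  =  [ -8, - 6, - 5,-4, 1/9, 3/17, 5/17,1/3, 1, 7/6,7,7.79, 8, 8, 9]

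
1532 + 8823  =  10355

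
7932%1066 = 470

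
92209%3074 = 3063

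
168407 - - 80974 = 249381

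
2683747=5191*517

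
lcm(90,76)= 3420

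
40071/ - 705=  - 13357/235= - 56.84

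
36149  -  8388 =27761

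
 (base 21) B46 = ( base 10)4941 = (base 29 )5pb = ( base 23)97j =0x134D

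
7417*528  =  3916176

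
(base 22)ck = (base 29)9N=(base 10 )284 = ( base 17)gc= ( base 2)100011100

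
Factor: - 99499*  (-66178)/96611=6584644822/96611 = 2^1  *7^1*17^( - 1)* 29^2*47^1 *73^1*163^1*5683^( - 1)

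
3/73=3/73  =  0.04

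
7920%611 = 588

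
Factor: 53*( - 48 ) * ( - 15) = 38160 = 2^4*3^2*5^1*53^1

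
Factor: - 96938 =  - 2^1*19^1*2551^1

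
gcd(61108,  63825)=1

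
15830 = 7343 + 8487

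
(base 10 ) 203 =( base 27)7E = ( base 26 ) 7L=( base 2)11001011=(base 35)5S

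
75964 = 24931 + 51033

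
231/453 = 77/151 = 0.51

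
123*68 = 8364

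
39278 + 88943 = 128221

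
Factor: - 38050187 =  - 7^1*5435741^1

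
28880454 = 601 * 48054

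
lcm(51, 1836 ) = 1836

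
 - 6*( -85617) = 513702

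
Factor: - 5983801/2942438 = - 2^( - 1 )*1471219^(  -  1)*5983801^1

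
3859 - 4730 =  - 871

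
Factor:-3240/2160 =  - 2^( - 1)*3^1 = -  3/2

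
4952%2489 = 2463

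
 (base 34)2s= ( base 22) 48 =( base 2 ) 1100000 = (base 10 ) 96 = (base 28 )3C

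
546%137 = 135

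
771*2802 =2160342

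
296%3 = 2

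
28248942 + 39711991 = 67960933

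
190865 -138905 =51960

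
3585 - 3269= 316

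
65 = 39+26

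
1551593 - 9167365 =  - 7615772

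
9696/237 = 40 + 72/79= 40.91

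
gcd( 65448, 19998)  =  1818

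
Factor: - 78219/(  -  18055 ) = 3^3*5^( - 1 ) * 23^ ( - 1 )*157^( - 1)*2897^1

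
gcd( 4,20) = 4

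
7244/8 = 905 + 1/2  =  905.50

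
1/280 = 1/280 = 0.00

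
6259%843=358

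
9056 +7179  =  16235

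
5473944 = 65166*84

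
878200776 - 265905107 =612295669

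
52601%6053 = 4177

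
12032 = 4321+7711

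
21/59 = 21/59 = 0.36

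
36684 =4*9171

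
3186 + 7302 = 10488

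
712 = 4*178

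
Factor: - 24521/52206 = -2^(-1 )*3^(  -  1)*11^( - 1) * 31^1 = - 31/66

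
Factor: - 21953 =-29^1*757^1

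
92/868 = 23/217= 0.11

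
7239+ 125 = 7364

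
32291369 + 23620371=55911740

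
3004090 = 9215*326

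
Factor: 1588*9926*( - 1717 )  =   - 27064191896 =- 2^3* 7^1*17^1*101^1*397^1*709^1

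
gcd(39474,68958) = 54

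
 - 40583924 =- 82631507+42047583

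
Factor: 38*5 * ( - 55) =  - 2^1*5^2 *11^1*19^1 = - 10450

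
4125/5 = 825 = 825.00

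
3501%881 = 858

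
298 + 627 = 925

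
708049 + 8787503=9495552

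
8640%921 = 351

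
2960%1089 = 782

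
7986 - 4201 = 3785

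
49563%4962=4905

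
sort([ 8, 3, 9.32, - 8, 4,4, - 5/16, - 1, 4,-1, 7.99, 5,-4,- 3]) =[ - 8, - 4, - 3, - 1, - 1, - 5/16,3,4, 4, 4,5,7.99, 8,9.32]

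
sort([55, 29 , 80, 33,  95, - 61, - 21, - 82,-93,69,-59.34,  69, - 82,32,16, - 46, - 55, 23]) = [ - 93 , - 82, - 82, - 61, - 59.34 , - 55,  -  46,-21,16,23,29,32 , 33,55,69, 69,80,  95]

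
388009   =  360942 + 27067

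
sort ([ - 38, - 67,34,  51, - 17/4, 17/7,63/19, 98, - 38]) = [ - 67 , - 38, - 38,- 17/4,17/7,63/19,  34, 51,98 ] 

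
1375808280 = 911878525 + 463929755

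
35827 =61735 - 25908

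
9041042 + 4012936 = 13053978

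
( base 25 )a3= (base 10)253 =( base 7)511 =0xfd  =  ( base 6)1101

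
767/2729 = 767/2729 = 0.28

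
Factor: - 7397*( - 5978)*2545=2^1*5^1*7^2 * 13^1*61^1 * 509^1*569^1 = 112538031970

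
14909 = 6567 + 8342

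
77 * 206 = 15862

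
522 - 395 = 127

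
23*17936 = 412528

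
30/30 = 1=1.00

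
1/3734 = 1/3734 = 0.00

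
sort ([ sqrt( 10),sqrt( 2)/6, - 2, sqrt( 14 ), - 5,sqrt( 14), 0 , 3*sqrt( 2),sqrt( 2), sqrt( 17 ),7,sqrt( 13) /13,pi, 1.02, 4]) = [ - 5,- 2,0,sqrt( 2 ) /6,sqrt( 13 )/13,1.02,sqrt( 2), pi, sqrt( 10),sqrt(14),sqrt( 14 ) , 4 , sqrt( 17), 3*sqrt( 2), 7]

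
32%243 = 32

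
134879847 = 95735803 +39144044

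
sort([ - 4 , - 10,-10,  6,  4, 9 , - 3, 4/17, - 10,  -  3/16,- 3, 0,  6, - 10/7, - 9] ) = [ - 10,  -  10,  -  10, - 9, - 4, - 3 ,-3,  -  10/7,  -  3/16,  0, 4/17, 4 , 6, 6,  9 ]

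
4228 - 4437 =-209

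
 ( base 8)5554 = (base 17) a20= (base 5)43144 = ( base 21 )6D5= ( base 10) 2924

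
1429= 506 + 923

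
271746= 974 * 279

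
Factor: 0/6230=0^1 = 0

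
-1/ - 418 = 1/418 =0.00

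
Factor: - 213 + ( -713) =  - 2^1*463^1= - 926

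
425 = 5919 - 5494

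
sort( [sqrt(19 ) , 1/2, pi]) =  [1/2,  pi, sqrt (19) ] 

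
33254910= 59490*559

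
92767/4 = 23191+3/4 = 23191.75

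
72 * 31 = 2232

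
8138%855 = 443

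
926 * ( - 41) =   -  37966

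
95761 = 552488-456727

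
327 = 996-669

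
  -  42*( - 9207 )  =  386694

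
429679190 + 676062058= 1105741248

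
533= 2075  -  1542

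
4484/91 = 49 + 25/91 = 49.27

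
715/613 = 1  +  102/613 = 1.17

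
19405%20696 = 19405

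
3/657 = 1/219 = 0.00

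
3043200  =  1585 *1920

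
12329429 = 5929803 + 6399626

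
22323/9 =7441/3 = 2480.33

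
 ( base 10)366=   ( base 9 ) 446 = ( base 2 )101101110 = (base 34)AQ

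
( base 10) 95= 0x5F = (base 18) 55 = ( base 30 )35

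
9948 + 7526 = 17474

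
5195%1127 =687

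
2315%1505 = 810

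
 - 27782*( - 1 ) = 27782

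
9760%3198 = 166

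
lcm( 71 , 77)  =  5467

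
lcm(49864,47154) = 4338168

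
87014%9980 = 7174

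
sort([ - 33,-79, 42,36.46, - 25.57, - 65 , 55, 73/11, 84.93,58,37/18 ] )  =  [ - 79, - 65,- 33, - 25.57,37/18, 73/11,36.46,42,  55, 58 , 84.93] 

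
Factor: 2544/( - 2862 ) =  - 2^3*3^(-2 )=-8/9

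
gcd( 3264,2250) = 6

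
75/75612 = 25/25204 = 0.00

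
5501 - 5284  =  217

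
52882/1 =52882 = 52882.00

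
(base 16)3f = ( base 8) 77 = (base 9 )70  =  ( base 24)2F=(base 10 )63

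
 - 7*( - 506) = 3542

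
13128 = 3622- - 9506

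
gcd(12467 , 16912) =7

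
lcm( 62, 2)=62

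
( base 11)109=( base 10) 130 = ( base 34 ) 3s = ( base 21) 64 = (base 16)82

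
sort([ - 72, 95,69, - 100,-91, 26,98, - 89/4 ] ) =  [ - 100, - 91,  -  72,-89/4,26,69,95,98 ] 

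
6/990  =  1/165=0.01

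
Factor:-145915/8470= - 379/22=- 2^(-1)*11^( - 1)*379^1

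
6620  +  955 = 7575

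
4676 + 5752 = 10428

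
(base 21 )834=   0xE0B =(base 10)3595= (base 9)4834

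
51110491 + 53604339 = 104714830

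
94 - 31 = 63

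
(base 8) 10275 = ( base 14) 17c1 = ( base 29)52M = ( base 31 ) 4e7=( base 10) 4285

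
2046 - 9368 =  - 7322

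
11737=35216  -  23479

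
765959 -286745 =479214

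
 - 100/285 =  - 1 + 37/57 = - 0.35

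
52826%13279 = 12989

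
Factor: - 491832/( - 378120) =3^4 * 5^( - 1)*11^1* 137^( - 1) = 891/685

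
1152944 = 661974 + 490970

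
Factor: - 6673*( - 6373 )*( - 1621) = - 1621^1*6373^1*6673^1 = - 68936314009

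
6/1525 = 6/1525 = 0.00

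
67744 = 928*73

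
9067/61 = 9067/61 = 148.64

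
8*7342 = 58736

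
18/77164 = 9/38582 = 0.00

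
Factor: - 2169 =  - 3^2*241^1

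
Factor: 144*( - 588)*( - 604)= 51141888= 2^8*3^3 * 7^2* 151^1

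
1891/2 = 1891/2 = 945.50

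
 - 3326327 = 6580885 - 9907212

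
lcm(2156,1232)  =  8624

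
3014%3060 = 3014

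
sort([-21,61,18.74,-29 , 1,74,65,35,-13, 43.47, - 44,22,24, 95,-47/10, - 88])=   [ - 88, - 44  ,  -  29, - 21,-13,-47/10,1,18.74,22, 24,35,43.47,61,65,74,95]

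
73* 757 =55261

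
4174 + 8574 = 12748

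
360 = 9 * 40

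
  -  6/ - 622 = 3/311  =  0.01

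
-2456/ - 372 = 614/93 = 6.60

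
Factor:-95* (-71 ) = 6745 = 5^1* 19^1*71^1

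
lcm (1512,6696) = 46872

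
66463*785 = 52173455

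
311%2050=311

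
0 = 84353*0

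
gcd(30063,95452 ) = 1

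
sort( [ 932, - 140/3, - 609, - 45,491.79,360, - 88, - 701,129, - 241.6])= [ - 701, - 609 , - 241.6, - 88, - 140/3, - 45, 129,360,491.79, 932 ] 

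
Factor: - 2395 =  - 5^1*479^1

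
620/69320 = 31/3466 = 0.01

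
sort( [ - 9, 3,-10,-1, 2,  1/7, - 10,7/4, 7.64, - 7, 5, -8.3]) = [-10, - 10, - 9, - 8.3,-7, - 1, 1/7, 7/4, 2,3, 5,7.64 ] 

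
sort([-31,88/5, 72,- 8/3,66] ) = [ - 31,-8/3,88/5,66,72 ] 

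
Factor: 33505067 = 33505067^1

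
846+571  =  1417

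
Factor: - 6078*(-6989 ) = 2^1 * 3^1 *29^1*241^1*1013^1 = 42479142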